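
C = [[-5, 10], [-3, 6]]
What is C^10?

[[-5, 10], [-3, 6]]

C² = C (a projection; rank 1, trace 1), so C^10 = C.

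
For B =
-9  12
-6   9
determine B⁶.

[[729, 0], [0, 729]]

tr B = 0 and det B = -9, so the characteristic polynomial is λ² − (0)λ + (-9) with roots -3 and 3.
Eigenvectors give P = [[2, 1], [1, 1]] with P⁻¹ = [[1, -1], [-1, 2]], and B = P·diag(-3, 3)·P⁻¹.
Then B⁶ = P·diag(729, 729)·P⁻¹ = [[1458, 729], [729, 729]] · [[1, -1], [-1, 2]] = [[729, 0], [0, 729]].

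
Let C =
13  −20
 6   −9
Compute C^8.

[[39361, −65600], [19680, −32799]]

tr C = 4 and det C = 3, so the characteristic polynomial is λ² − (4)λ + (3) with roots 1 and 3.
Eigenvectors give P = [[−5, 2], [−3, 1]] with P⁻¹ = [[1, −2], [3, −5]], and C = P·diag(1, 3)·P⁻¹.
Then C^8 = P·diag(1, 6561)·P⁻¹ = [[−5, 13122], [−3, 6561]] · [[1, −2], [3, −5]] = [[39361, −65600], [19680, −32799]].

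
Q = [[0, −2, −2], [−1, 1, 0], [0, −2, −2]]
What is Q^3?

Q^2 = [[2, 2, 4], [−1, 3, 2], [2, 2, 4]]
Q^3 = [[−2, −10, −12], [−3, 1, −2], [−2, −10, −12]]

[[−2, −10, −12], [−3, 1, −2], [−2, −10, −12]]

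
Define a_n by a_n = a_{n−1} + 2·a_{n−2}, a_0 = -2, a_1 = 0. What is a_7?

With companion matrix M = [[1, 2], [1, 0]], [a_n, a_{n−1}]ᵀ = M·[a_{n−1}, a_{n−2}]ᵀ, so [a_7, a_6]ᵀ = M⁶·[a_1, a_0]ᵀ.
M⁶ = [[43, 42], [21, 22]], giving [a_7, a_6]ᵀ = [[-84], [-44]].

-84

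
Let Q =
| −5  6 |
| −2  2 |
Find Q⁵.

tr Q = −3 and det Q = 2, so the characteristic polynomial is λ² − (−3)λ + (2) with roots −1 and −2.
Eigenvectors give P = [[−3, 2], [−2, 1]] with P⁻¹ = [[1, −2], [2, −3]], and Q = P·diag(−1, −2)·P⁻¹.
Then Q⁵ = P·diag(−1, −32)·P⁻¹ = [[3, −64], [2, −32]] · [[1, −2], [2, −3]] = [[−125, 186], [−62, 92]].

[[−125, 186], [−62, 92]]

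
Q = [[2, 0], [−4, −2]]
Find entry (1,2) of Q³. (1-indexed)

tr Q = 0 and det Q = −4, so the characteristic polynomial is λ² − (0)λ + (−4) with roots 2 and −2.
Eigenvectors give P = [[−1, 0], [1, 1]] with P⁻¹ = [[−1, 0], [1, 1]], and Q = P·diag(2, −2)·P⁻¹.
Then Q³ = P·diag(8, −8)·P⁻¹ = [[−8, 0], [8, −8]] · [[−1, 0], [1, 1]] = [[8, 0], [−16, −8]].

0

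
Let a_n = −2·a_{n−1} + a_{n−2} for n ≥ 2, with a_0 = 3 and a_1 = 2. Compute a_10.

−1801

With companion matrix B = [[−2, 1], [1, 0]], [a_n, a_{n−1}]ᵀ = B·[a_{n−1}, a_{n−2}]ᵀ, so [a_10, a_9]ᵀ = B^9·[a_1, a_0]ᵀ.
B^9 = [[−2378, 985], [985, −408]], giving [a_10, a_9]ᵀ = [[−1801], [746]].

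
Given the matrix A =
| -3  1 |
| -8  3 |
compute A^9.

A² = I (check: tr A = 0 and det A = -1), so A^9 = A since 9 is odd.

[[-3, 1], [-8, 3]]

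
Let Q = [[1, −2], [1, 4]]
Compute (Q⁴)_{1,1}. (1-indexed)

tr Q = 5 and det Q = 6, so the characteristic polynomial is λ² − (5)λ + (6) with roots 3 and 2.
Eigenvectors give P = [[−1, 2], [1, −1]] with P⁻¹ = [[1, 2], [1, 1]], and Q = P·diag(3, 2)·P⁻¹.
Then Q⁴ = P·diag(81, 16)·P⁻¹ = [[−81, 32], [81, −16]] · [[1, 2], [1, 1]] = [[−49, −130], [65, 146]].

−49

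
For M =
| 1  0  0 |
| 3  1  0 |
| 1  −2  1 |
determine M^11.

[[1, 0, 0], [33, 1, 0], [−319, −22, 1]]

M = I + N where N = [[0, 0, 0], [3, 0, 0], [1, −2, 0]] is strictly lower-triangular, so N^3 = 0.
(I + N)^11 = I + 11·N + 55·N^2 = [[1, 0, 0], [33, 1, 0], [−319, −22, 1]].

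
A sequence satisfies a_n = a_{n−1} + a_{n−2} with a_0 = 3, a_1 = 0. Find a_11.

With companion matrix C = [[1, 1], [1, 0]], [a_n, a_{n−1}]ᵀ = C·[a_{n−1}, a_{n−2}]ᵀ, so [a_11, a_10]ᵀ = C^10·[a_1, a_0]ᵀ.
C^10 = [[89, 55], [55, 34]], giving [a_11, a_10]ᵀ = [[165], [102]].

165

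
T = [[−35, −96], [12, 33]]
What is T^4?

tr T = −2 and det T = −3, so the characteristic polynomial is λ² − (−2)λ + (−3) with roots 1 and −3.
Eigenvectors give P = [[8, 3], [−3, −1]] with P⁻¹ = [[−1, −3], [3, 8]], and T = P·diag(1, −3)·P⁻¹.
Then T^4 = P·diag(1, 81)·P⁻¹ = [[8, 243], [−3, −81]] · [[−1, −3], [3, 8]] = [[721, 1920], [−240, −639]].

[[721, 1920], [−240, −639]]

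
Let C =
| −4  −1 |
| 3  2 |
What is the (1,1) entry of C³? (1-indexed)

−46

C² = [[13, 2], [−6, 1]]
C³ = [[−46, −9], [27, 8]]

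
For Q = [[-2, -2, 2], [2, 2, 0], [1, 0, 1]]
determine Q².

[[2, 0, -2], [0, 0, 4], [-1, -2, 3]]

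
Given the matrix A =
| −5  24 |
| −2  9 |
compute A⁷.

[[−6557, 26232], [−2186, 8745]]

tr A = 4 and det A = 3, so the characteristic polynomial is λ² − (4)λ + (3) with roots 1 and 3.
Eigenvectors give P = [[4, 3], [1, 1]] with P⁻¹ = [[1, −3], [−1, 4]], and A = P·diag(1, 3)·P⁻¹.
Then A⁷ = P·diag(1, 2187)·P⁻¹ = [[4, 6561], [1, 2187]] · [[1, −3], [−1, 4]] = [[−6557, 26232], [−2186, 8745]].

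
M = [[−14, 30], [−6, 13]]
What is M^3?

tr M = −1 and det M = −2, so the characteristic polynomial is λ² − (−1)λ + (−2) with roots 1 and −2.
Eigenvectors give P = [[2, −5], [1, −2]] with P⁻¹ = [[−2, 5], [−1, 2]], and M = P·diag(1, −2)·P⁻¹.
Then M^3 = P·diag(1, −8)·P⁻¹ = [[2, 40], [1, 16]] · [[−2, 5], [−1, 2]] = [[−44, 90], [−18, 37]].

[[−44, 90], [−18, 37]]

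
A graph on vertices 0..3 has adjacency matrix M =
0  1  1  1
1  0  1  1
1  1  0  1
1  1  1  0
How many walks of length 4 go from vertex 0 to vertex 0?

The number of length-4 walks from vertex 0 to vertex 0 is entry (0,0) of M⁴, where M is the adjacency matrix.
M² = [[3, 2, 2, 2], [2, 3, 2, 2], [2, 2, 3, 2], [2, 2, 2, 3]]
M³ = [[6, 7, 7, 7], [7, 6, 7, 7], [7, 7, 6, 7], [7, 7, 7, 6]]
M⁴ = [[21, 20, 20, 20], [20, 21, 20, 20], [20, 20, 21, 20], [20, 20, 20, 21]]

21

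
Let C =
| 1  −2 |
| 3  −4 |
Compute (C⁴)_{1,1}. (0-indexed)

46

tr C = −3 and det C = 2, so the characteristic polynomial is λ² − (−3)λ + (2) with roots −2 and −1.
Eigenvectors give P = [[−2, 1], [−3, 1]] with P⁻¹ = [[1, −1], [3, −2]], and C = P·diag(−2, −1)·P⁻¹.
Then C⁴ = P·diag(16, 1)·P⁻¹ = [[−32, 1], [−48, 1]] · [[1, −1], [3, −2]] = [[−29, 30], [−45, 46]].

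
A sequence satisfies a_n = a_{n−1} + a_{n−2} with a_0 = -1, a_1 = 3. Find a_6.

19

With companion matrix Q = [[1, 1], [1, 0]], [a_n, a_{n−1}]ᵀ = Q·[a_{n−1}, a_{n−2}]ᵀ, so [a_6, a_5]ᵀ = Q⁵·[a_1, a_0]ᵀ.
Q⁵ = [[8, 5], [5, 3]], giving [a_6, a_5]ᵀ = [[19], [12]].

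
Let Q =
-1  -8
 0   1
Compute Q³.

Q² = I (check: tr Q = 0 and det Q = -1), so Q³ = Q since 3 is odd.

[[-1, -8], [0, 1]]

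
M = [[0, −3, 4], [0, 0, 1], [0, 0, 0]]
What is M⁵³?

[[0, 0, 0], [0, 0, 0], [0, 0, 0]]

M is strictly triangular, hence nilpotent: M³ = 0, so M⁵³ = 0.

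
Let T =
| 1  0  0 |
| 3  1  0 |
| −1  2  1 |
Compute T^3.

T = I + N where N = [[0, 0, 0], [3, 0, 0], [−1, 2, 0]] is strictly lower-triangular, so N^3 = 0.
(I + N)^3 = I + 3·N + 3·N^2 = [[1, 0, 0], [9, 1, 0], [15, 6, 1]].

[[1, 0, 0], [9, 1, 0], [15, 6, 1]]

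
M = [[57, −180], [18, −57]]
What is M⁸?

tr M = 0 and det M = −9, so the characteristic polynomial is λ² − (0)λ + (−9) with roots −3 and 3.
Eigenvectors give P = [[−3, 10], [−1, 3]] with P⁻¹ = [[3, −10], [1, −3]], and M = P·diag(−3, 3)·P⁻¹.
Then M⁸ = P·diag(6561, 6561)·P⁻¹ = [[−19683, 65610], [−6561, 19683]] · [[3, −10], [1, −3]] = [[6561, 0], [0, 6561]].

[[6561, 0], [0, 6561]]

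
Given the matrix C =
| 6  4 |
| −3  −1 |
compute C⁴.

tr C = 5 and det C = 6, so the characteristic polynomial is λ² − (5)λ + (6) with roots 3 and 2.
Eigenvectors give P = [[4, −1], [−3, 1]] with P⁻¹ = [[1, 1], [3, 4]], and C = P·diag(3, 2)·P⁻¹.
Then C⁴ = P·diag(81, 16)·P⁻¹ = [[324, −16], [−243, 16]] · [[1, 1], [3, 4]] = [[276, 260], [−195, −179]].

[[276, 260], [−195, −179]]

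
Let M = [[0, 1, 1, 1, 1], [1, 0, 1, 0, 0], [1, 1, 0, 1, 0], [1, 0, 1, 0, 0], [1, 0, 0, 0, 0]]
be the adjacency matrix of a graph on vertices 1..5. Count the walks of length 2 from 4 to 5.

1

The number of length-2 walks from vertex 4 to vertex 5 is entry (4,5) of M^2, where M is the adjacency matrix.
M^2 = [[4, 1, 2, 1, 0], [1, 2, 1, 2, 1], [2, 1, 3, 1, 1], [1, 2, 1, 2, 1], [0, 1, 1, 1, 1]]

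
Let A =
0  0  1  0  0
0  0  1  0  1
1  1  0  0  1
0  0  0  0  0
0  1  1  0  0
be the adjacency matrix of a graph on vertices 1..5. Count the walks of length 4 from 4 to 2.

The number of length-4 walks from vertex 4 to vertex 2 is entry (4,2) of A⁴, where A is the adjacency matrix.
A² = [[1, 1, 0, 0, 1], [1, 2, 1, 0, 1], [0, 1, 3, 0, 1], [0, 0, 0, 0, 0], [1, 1, 1, 0, 2]]
A³ = [[0, 1, 3, 0, 1], [1, 2, 4, 0, 3], [3, 4, 2, 0, 4], [0, 0, 0, 0, 0], [1, 3, 4, 0, 2]]
A⁴ = [[3, 4, 2, 0, 4], [4, 7, 6, 0, 6], [2, 6, 11, 0, 6], [0, 0, 0, 0, 0], [4, 6, 6, 0, 7]]

0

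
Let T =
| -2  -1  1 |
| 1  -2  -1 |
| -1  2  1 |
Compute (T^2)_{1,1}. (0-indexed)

1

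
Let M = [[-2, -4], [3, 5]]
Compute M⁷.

[[-380, -508], [381, 509]]

tr M = 3 and det M = 2, so the characteristic polynomial is λ² − (3)λ + (2) with roots 1 and 2.
Eigenvectors give P = [[4, -1], [-3, 1]] with P⁻¹ = [[1, 1], [3, 4]], and M = P·diag(1, 2)·P⁻¹.
Then M⁷ = P·diag(1, 128)·P⁻¹ = [[4, -128], [-3, 128]] · [[1, 1], [3, 4]] = [[-380, -508], [381, 509]].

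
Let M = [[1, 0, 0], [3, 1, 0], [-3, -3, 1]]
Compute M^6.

[[1, 0, 0], [18, 1, 0], [-153, -18, 1]]

M = I + N where N = [[0, 0, 0], [3, 0, 0], [-3, -3, 0]] is strictly lower-triangular, so N^3 = 0.
(I + N)^6 = I + 6·N + 15·N^2 = [[1, 0, 0], [18, 1, 0], [-153, -18, 1]].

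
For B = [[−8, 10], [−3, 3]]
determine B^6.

tr B = −5 and det B = 6, so the characteristic polynomial is λ² − (−5)λ + (6) with roots −2 and −3.
Eigenvectors give P = [[5, −2], [3, −1]] with P⁻¹ = [[−1, 2], [−3, 5]], and B = P·diag(−2, −3)·P⁻¹.
Then B^6 = P·diag(64, 729)·P⁻¹ = [[320, −1458], [192, −729]] · [[−1, 2], [−3, 5]] = [[4054, −6650], [1995, −3261]].

[[4054, −6650], [1995, −3261]]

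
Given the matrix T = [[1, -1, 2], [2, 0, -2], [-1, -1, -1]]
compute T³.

[[-11, 1, -2], [-2, -10, 2], [1, 1, -9]]

T² = [[-3, -3, 2], [4, 0, 6], [-2, 2, 1]]
T³ = [[-11, 1, -2], [-2, -10, 2], [1, 1, -9]]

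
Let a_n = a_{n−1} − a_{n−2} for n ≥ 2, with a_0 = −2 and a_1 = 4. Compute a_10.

−4

With companion matrix B = [[1, −1], [1, 0]], [a_n, a_{n−1}]ᵀ = B·[a_{n−1}, a_{n−2}]ᵀ, so [a_10, a_9]ᵀ = B^9·[a_1, a_0]ᵀ.
B^9 = [[−1, 0], [0, −1]], giving [a_10, a_9]ᵀ = [[−4], [2]].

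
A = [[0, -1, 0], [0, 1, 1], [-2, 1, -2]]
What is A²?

[[0, -1, -1], [-2, 2, -1], [4, 1, 5]]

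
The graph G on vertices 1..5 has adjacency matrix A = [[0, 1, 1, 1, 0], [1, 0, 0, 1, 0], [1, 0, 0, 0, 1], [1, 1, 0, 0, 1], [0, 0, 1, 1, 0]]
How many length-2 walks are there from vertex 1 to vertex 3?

0

The number of length-2 walks from vertex 1 to vertex 3 is entry (1,3) of A^2, where A is the adjacency matrix.
A^2 = [[3, 1, 0, 1, 2], [1, 2, 1, 1, 1], [0, 1, 2, 2, 0], [1, 1, 2, 3, 0], [2, 1, 0, 0, 2]]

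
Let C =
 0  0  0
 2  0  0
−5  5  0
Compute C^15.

[[0, 0, 0], [0, 0, 0], [0, 0, 0]]

C is strictly triangular, hence nilpotent: C^3 = 0, so C^15 = 0.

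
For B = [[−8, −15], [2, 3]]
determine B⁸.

tr B = −5 and det B = 6, so the characteristic polynomial is λ² − (−5)λ + (6) with roots −2 and −3.
Eigenvectors give P = [[5, −3], [−2, 1]] with P⁻¹ = [[−1, −3], [−2, −5]], and B = P·diag(−2, −3)·P⁻¹.
Then B⁸ = P·diag(256, 6561)·P⁻¹ = [[1280, −19683], [−512, 6561]] · [[−1, −3], [−2, −5]] = [[38086, 94575], [−12610, −31269]].

[[38086, 94575], [−12610, −31269]]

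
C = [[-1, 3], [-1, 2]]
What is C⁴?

C² = [[-2, 3], [-1, 1]]
C³ = [[-1, 0], [0, -1]]
C⁴ = [[1, -3], [1, -2]]

[[1, -3], [1, -2]]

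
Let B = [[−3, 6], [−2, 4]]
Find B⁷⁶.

B² = B (a projection; rank 1, trace 1), so B⁷⁶ = B.

[[−3, 6], [−2, 4]]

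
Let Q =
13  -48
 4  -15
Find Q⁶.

tr Q = -2 and det Q = -3, so the characteristic polynomial is λ² − (-2)λ + (-3) with roots -3 and 1.
Eigenvectors give P = [[-3, 4], [-1, 1]] with P⁻¹ = [[1, -4], [1, -3]], and Q = P·diag(-3, 1)·P⁻¹.
Then Q⁶ = P·diag(729, 1)·P⁻¹ = [[-2187, 4], [-729, 1]] · [[1, -4], [1, -3]] = [[-2183, 8736], [-728, 2913]].

[[-2183, 8736], [-728, 2913]]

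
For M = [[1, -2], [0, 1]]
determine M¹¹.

M = I + N where N = [[0, -2], [0, 0]] is strictly upper-triangular, so N² = 0.
(I + N)¹¹ = I + 11·N = [[1, -22], [0, 1]].

[[1, -22], [0, 1]]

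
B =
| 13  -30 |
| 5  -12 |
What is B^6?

[[2059, -3990], [665, -1266]]

tr B = 1 and det B = -6, so the characteristic polynomial is λ² − (1)λ + (-6) with roots 3 and -2.
Eigenvectors give P = [[3, 2], [1, 1]] with P⁻¹ = [[1, -2], [-1, 3]], and B = P·diag(3, -2)·P⁻¹.
Then B^6 = P·diag(729, 64)·P⁻¹ = [[2187, 128], [729, 64]] · [[1, -2], [-1, 3]] = [[2059, -3990], [665, -1266]].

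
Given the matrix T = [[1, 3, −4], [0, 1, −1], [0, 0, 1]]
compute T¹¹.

[[1, 33, −209], [0, 1, −11], [0, 0, 1]]

T = I + N where N = [[0, 3, −4], [0, 0, −1], [0, 0, 0]] is strictly upper-triangular, so N³ = 0.
(I + N)¹¹ = I + 11·N + 55·N² = [[1, 33, −209], [0, 1, −11], [0, 0, 1]].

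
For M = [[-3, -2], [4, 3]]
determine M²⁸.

[[1, 0], [0, 1]]

M² = I (check: tr M = 0 and det M = -1), so M²⁸ = I since 28 is even.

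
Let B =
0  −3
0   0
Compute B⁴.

[[0, 0], [0, 0]]

B is strictly triangular, hence nilpotent: B² = 0, so B⁴ = 0.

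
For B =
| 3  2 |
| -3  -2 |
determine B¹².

[[3, 2], [-3, -2]]

B² = B (a projection; rank 1, trace 1), so B¹² = B.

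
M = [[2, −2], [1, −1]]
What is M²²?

[[2, −2], [1, −1]]

M² = M (a projection; rank 1, trace 1), so M²² = M.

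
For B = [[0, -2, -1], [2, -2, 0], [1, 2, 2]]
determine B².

[[-5, 2, -2], [-4, 0, -2], [6, -2, 3]]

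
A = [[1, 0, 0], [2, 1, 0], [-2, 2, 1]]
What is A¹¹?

[[1, 0, 0], [22, 1, 0], [198, 22, 1]]

A = I + N where N = [[0, 0, 0], [2, 0, 0], [-2, 2, 0]] is strictly lower-triangular, so N³ = 0.
(I + N)¹¹ = I + 11·N + 55·N² = [[1, 0, 0], [22, 1, 0], [198, 22, 1]].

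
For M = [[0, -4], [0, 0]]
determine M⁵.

M is strictly triangular, hence nilpotent: M² = 0, so M⁵ = 0.

[[0, 0], [0, 0]]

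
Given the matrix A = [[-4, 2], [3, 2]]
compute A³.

[[-100, 36], [54, 8]]

A² = [[22, -4], [-6, 10]]
A³ = [[-100, 36], [54, 8]]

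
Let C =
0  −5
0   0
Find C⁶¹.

[[0, 0], [0, 0]]

C is strictly triangular, hence nilpotent: C² = 0, so C⁶¹ = 0.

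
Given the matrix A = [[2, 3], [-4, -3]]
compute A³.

A² = [[-8, -3], [4, -3]]
A³ = [[-4, -15], [20, 21]]

[[-4, -15], [20, 21]]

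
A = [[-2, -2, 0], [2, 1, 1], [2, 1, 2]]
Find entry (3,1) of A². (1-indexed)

2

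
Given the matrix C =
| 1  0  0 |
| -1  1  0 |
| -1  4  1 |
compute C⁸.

C = I + N where N = [[0, 0, 0], [-1, 0, 0], [-1, 4, 0]] is strictly lower-triangular, so N³ = 0.
(I + N)⁸ = I + 8·N + 28·N² = [[1, 0, 0], [-8, 1, 0], [-120, 32, 1]].

[[1, 0, 0], [-8, 1, 0], [-120, 32, 1]]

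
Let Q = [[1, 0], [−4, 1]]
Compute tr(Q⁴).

Q = I + N where N = [[0, 0], [−4, 0]] is strictly lower-triangular, so N² = 0.
(I + N)⁴ = I + 4·N = [[1, 0], [−16, 1]].

2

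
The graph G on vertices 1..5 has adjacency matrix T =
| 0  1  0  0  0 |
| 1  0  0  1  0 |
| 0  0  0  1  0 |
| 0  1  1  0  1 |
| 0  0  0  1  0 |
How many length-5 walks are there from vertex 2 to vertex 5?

The number of length-5 walks from vertex 2 to vertex 5 is entry (2,5) of T⁵, where T is the adjacency matrix.
T² = [[1, 0, 0, 1, 0], [0, 2, 1, 0, 1], [0, 1, 1, 0, 1], [1, 0, 0, 3, 0], [0, 1, 1, 0, 1]]
T³ = [[0, 2, 1, 0, 1], [2, 0, 0, 4, 0], [1, 0, 0, 3, 0], [0, 4, 3, 0, 3], [1, 0, 0, 3, 0]]
T⁴ = [[2, 0, 0, 4, 0], [0, 6, 4, 0, 4], [0, 4, 3, 0, 3], [4, 0, 0, 10, 0], [0, 4, 3, 0, 3]]
T⁵ = [[0, 6, 4, 0, 4], [6, 0, 0, 14, 0], [4, 0, 0, 10, 0], [0, 14, 10, 0, 10], [4, 0, 0, 10, 0]]

0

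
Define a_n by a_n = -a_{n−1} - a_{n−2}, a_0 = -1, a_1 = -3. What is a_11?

With companion matrix Q = [[-1, -1], [1, 0]], [a_n, a_{n−1}]ᵀ = Q·[a_{n−1}, a_{n−2}]ᵀ, so [a_11, a_10]ᵀ = Q¹⁰·[a_1, a_0]ᵀ.
Q¹⁰ = [[-1, -1], [1, 0]], giving [a_11, a_10]ᵀ = [[4], [-3]].

4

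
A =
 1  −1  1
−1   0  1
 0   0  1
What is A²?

[[2, −1, 1], [−1, 1, 0], [0, 0, 1]]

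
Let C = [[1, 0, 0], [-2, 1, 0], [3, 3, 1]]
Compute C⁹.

[[1, 0, 0], [-18, 1, 0], [-189, 27, 1]]

C = I + N where N = [[0, 0, 0], [-2, 0, 0], [3, 3, 0]] is strictly lower-triangular, so N³ = 0.
(I + N)⁹ = I + 9·N + 36·N² = [[1, 0, 0], [-18, 1, 0], [-189, 27, 1]].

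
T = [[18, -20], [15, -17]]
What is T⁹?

[[80268, -80780], [60585, -61097]]

tr T = 1 and det T = -6, so the characteristic polynomial is λ² − (1)λ + (-6) with roots 3 and -2.
Eigenvectors give P = [[4, 1], [3, 1]] with P⁻¹ = [[1, -1], [-3, 4]], and T = P·diag(3, -2)·P⁻¹.
Then T⁹ = P·diag(19683, -512)·P⁻¹ = [[78732, -512], [59049, -512]] · [[1, -1], [-3, 4]] = [[80268, -80780], [60585, -61097]].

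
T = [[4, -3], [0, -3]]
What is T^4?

[[256, -75], [0, 81]]

T^2 = [[16, -3], [0, 9]]
T^3 = [[64, -39], [0, -27]]
T^4 = [[256, -75], [0, 81]]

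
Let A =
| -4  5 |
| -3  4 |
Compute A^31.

[[-4, 5], [-3, 4]]

A² = I (check: tr A = 0 and det A = -1), so A^31 = A since 31 is odd.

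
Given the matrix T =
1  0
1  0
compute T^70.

[[1, 0], [1, 0]]

T² = T (a projection; rank 1, trace 1), so T^70 = T.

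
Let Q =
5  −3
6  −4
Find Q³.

[[17, −9], [18, −10]]

tr Q = 1 and det Q = −2, so the characteristic polynomial is λ² − (1)λ + (−2) with roots −1 and 2.
Eigenvectors give P = [[−1, −1], [−2, −1]] with P⁻¹ = [[1, −1], [−2, 1]], and Q = P·diag(−1, 2)·P⁻¹.
Then Q³ = P·diag(−1, 8)·P⁻¹ = [[1, −8], [2, −8]] · [[1, −1], [−2, 1]] = [[17, −9], [18, −10]].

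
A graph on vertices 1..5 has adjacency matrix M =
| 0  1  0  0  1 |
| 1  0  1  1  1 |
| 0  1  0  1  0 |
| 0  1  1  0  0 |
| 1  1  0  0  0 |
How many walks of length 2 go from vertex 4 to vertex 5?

The number of length-2 walks from vertex 4 to vertex 5 is entry (4,5) of M², where M is the adjacency matrix.
M² = [[2, 1, 1, 1, 1], [1, 4, 1, 1, 1], [1, 1, 2, 1, 1], [1, 1, 1, 2, 1], [1, 1, 1, 1, 2]]

1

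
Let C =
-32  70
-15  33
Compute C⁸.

[[-37574, 88270], [-18915, 44391]]

tr C = 1 and det C = -6, so the characteristic polynomial is λ² − (1)λ + (-6) with roots -2 and 3.
Eigenvectors give P = [[-7, -2], [-3, -1]] with P⁻¹ = [[-1, 2], [3, -7]], and C = P·diag(-2, 3)·P⁻¹.
Then C⁸ = P·diag(256, 6561)·P⁻¹ = [[-1792, -13122], [-768, -6561]] · [[-1, 2], [3, -7]] = [[-37574, 88270], [-18915, 44391]].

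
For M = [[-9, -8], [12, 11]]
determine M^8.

[[-13119, -13120], [19680, 19681]]

tr M = 2 and det M = -3, so the characteristic polynomial is λ² − (2)λ + (-3) with roots 3 and -1.
Eigenvectors give P = [[2, -1], [-3, 1]] with P⁻¹ = [[-1, -1], [-3, -2]], and M = P·diag(3, -1)·P⁻¹.
Then M^8 = P·diag(6561, 1)·P⁻¹ = [[13122, -1], [-19683, 1]] · [[-1, -1], [-3, -2]] = [[-13119, -13120], [19680, 19681]].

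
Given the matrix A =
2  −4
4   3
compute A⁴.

A² = [[−12, −20], [20, −7]]
A³ = [[−104, −12], [12, −101]]
A⁴ = [[−256, 380], [−380, −351]]

[[−256, 380], [−380, −351]]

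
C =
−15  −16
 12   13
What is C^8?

tr C = −2 and det C = −3, so the characteristic polynomial is λ² − (−2)λ + (−3) with roots −3 and 1.
Eigenvectors give P = [[4, −1], [−3, 1]] with P⁻¹ = [[1, 1], [3, 4]], and C = P·diag(−3, 1)·P⁻¹.
Then C^8 = P·diag(6561, 1)·P⁻¹ = [[26244, −1], [−19683, 1]] · [[1, 1], [3, 4]] = [[26241, 26240], [−19680, −19679]].

[[26241, 26240], [−19680, −19679]]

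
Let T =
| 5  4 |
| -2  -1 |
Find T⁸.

[[13121, 13120], [-6560, -6559]]

tr T = 4 and det T = 3, so the characteristic polynomial is λ² − (4)λ + (3) with roots 1 and 3.
Eigenvectors give P = [[-1, 2], [1, -1]] with P⁻¹ = [[1, 2], [1, 1]], and T = P·diag(1, 3)·P⁻¹.
Then T⁸ = P·diag(1, 6561)·P⁻¹ = [[-1, 13122], [1, -6561]] · [[1, 2], [1, 1]] = [[13121, 13120], [-6560, -6559]].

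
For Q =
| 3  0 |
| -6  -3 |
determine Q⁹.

[[19683, 0], [-39366, -19683]]

tr Q = 0 and det Q = -9, so the characteristic polynomial is λ² − (0)λ + (-9) with roots 3 and -3.
Eigenvectors give P = [[-1, 0], [1, 1]] with P⁻¹ = [[-1, 0], [1, 1]], and Q = P·diag(3, -3)·P⁻¹.
Then Q⁹ = P·diag(19683, -19683)·P⁻¹ = [[-19683, 0], [19683, -19683]] · [[-1, 0], [1, 1]] = [[19683, 0], [-39366, -19683]].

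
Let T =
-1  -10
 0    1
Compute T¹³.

T² = I (check: tr T = 0 and det T = -1), so T¹³ = T since 13 is odd.

[[-1, -10], [0, 1]]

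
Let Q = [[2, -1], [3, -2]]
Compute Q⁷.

Q² = I (check: tr Q = 0 and det Q = -1), so Q⁷ = Q since 7 is odd.

[[2, -1], [3, -2]]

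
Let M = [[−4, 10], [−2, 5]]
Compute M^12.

[[−4, 10], [−2, 5]]

M² = M (a projection; rank 1, trace 1), so M^12 = M.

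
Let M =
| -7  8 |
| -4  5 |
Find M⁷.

tr M = -2 and det M = -3, so the characteristic polynomial is λ² − (-2)λ + (-3) with roots -3 and 1.
Eigenvectors give P = [[2, 1], [1, 1]] with P⁻¹ = [[1, -1], [-1, 2]], and M = P·diag(-3, 1)·P⁻¹.
Then M⁷ = P·diag(-2187, 1)·P⁻¹ = [[-4374, 1], [-2187, 1]] · [[1, -1], [-1, 2]] = [[-4375, 4376], [-2188, 2189]].

[[-4375, 4376], [-2188, 2189]]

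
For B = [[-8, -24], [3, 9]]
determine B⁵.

[[-8, -24], [3, 9]]

B² = B (a projection; rank 1, trace 1), so B⁵ = B.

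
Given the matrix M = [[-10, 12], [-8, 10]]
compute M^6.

tr M = 0 and det M = -4, so the characteristic polynomial is λ² − (0)λ + (-4) with roots 2 and -2.
Eigenvectors give P = [[-1, 3], [-1, 2]] with P⁻¹ = [[2, -3], [1, -1]], and M = P·diag(2, -2)·P⁻¹.
Then M^6 = P·diag(64, 64)·P⁻¹ = [[-64, 192], [-64, 128]] · [[2, -3], [1, -1]] = [[64, 0], [0, 64]].

[[64, 0], [0, 64]]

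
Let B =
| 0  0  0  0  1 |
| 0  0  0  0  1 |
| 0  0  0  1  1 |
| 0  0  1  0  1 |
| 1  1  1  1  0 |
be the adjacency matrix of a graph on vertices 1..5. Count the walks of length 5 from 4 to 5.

The number of length-5 walks from vertex 4 to vertex 5 is entry (4,5) of B⁵, where B is the adjacency matrix.
B² = [[1, 1, 1, 1, 0], [1, 1, 1, 1, 0], [1, 1, 2, 1, 1], [1, 1, 1, 2, 1], [0, 0, 1, 1, 4]]
B³ = [[0, 0, 1, 1, 4], [0, 0, 1, 1, 4], [1, 1, 2, 3, 5], [1, 1, 3, 2, 5], [4, 4, 5, 5, 2]]
B⁴ = [[4, 4, 5, 5, 2], [4, 4, 5, 5, 2], [5, 5, 8, 7, 7], [5, 5, 7, 8, 7], [2, 2, 7, 7, 18]]
B⁵ = [[2, 2, 7, 7, 18], [2, 2, 7, 7, 18], [7, 7, 14, 15, 25], [7, 7, 15, 14, 25], [18, 18, 25, 25, 18]]

25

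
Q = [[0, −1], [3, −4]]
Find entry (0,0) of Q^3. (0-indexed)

Q^2 = [[−3, 4], [−12, 13]]
Q^3 = [[12, −13], [39, −40]]

12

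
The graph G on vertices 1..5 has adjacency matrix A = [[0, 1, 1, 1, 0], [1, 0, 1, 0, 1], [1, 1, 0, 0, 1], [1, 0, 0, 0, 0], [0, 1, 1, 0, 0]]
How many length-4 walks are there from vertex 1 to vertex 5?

12

The number of length-4 walks from vertex 1 to vertex 5 is entry (1,5) of A^4, where A is the adjacency matrix.
A^2 = [[3, 1, 1, 0, 2], [1, 3, 2, 1, 1], [1, 2, 3, 1, 1], [0, 1, 1, 1, 0], [2, 1, 1, 0, 2]]
A^3 = [[2, 6, 6, 3, 2], [6, 4, 5, 1, 5], [6, 5, 4, 1, 5], [3, 1, 1, 0, 2], [2, 5, 5, 2, 2]]
A^4 = [[15, 10, 10, 2, 12], [10, 16, 15, 6, 9], [10, 15, 16, 6, 9], [2, 6, 6, 3, 2], [12, 9, 9, 2, 10]]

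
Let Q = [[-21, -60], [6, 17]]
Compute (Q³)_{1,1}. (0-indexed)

233

tr Q = -4 and det Q = 3, so the characteristic polynomial is λ² − (-4)λ + (3) with roots -1 and -3.
Eigenvectors give P = [[-3, 10], [1, -3]] with P⁻¹ = [[3, 10], [1, 3]], and Q = P·diag(-1, -3)·P⁻¹.
Then Q³ = P·diag(-1, -27)·P⁻¹ = [[3, -270], [-1, 81]] · [[3, 10], [1, 3]] = [[-261, -780], [78, 233]].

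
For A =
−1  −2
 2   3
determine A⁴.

[[−7, −8], [8, 9]]

A² = [[−3, −4], [4, 5]]
A³ = [[−5, −6], [6, 7]]
A⁴ = [[−7, −8], [8, 9]]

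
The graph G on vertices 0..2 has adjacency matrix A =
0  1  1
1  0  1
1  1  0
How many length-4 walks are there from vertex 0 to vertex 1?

The number of length-4 walks from vertex 0 to vertex 1 is entry (0,1) of A⁴, where A is the adjacency matrix.
A² = [[2, 1, 1], [1, 2, 1], [1, 1, 2]]
A³ = [[2, 3, 3], [3, 2, 3], [3, 3, 2]]
A⁴ = [[6, 5, 5], [5, 6, 5], [5, 5, 6]]

5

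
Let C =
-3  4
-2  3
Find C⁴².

[[1, 0], [0, 1]]

C² = I (check: tr C = 0 and det C = -1), so C⁴² = I since 42 is even.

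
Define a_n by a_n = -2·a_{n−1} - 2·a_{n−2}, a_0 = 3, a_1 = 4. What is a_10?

With companion matrix A = [[-2, -2], [1, 0]], [a_n, a_{n−1}]ᵀ = A·[a_{n−1}, a_{n−2}]ᵀ, so [a_10, a_9]ᵀ = A⁹·[a_1, a_0]ᵀ.
A⁹ = [[-32, -32], [16, 0]], giving [a_10, a_9]ᵀ = [[-224], [64]].

-224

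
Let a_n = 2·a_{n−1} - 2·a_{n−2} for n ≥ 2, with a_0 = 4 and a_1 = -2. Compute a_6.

48

With companion matrix A = [[2, -2], [1, 0]], [a_n, a_{n−1}]ᵀ = A·[a_{n−1}, a_{n−2}]ᵀ, so [a_6, a_5]ᵀ = A^5·[a_1, a_0]ᵀ.
A^5 = [[-8, 8], [-4, 0]], giving [a_6, a_5]ᵀ = [[48], [8]].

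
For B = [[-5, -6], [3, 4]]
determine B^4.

tr B = -1 and det B = -2, so the characteristic polynomial is λ² − (-1)λ + (-2) with roots 1 and -2.
Eigenvectors give P = [[-1, -2], [1, 1]] with P⁻¹ = [[1, 2], [-1, -1]], and B = P·diag(1, -2)·P⁻¹.
Then B^4 = P·diag(1, 16)·P⁻¹ = [[-1, -32], [1, 16]] · [[1, 2], [-1, -1]] = [[31, 30], [-15, -14]].

[[31, 30], [-15, -14]]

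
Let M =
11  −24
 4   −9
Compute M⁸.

[[19681, −39360], [6560, −13119]]

tr M = 2 and det M = −3, so the characteristic polynomial is λ² − (2)λ + (−3) with roots −1 and 3.
Eigenvectors give P = [[2, 3], [1, 1]] with P⁻¹ = [[−1, 3], [1, −2]], and M = P·diag(−1, 3)·P⁻¹.
Then M⁸ = P·diag(1, 6561)·P⁻¹ = [[2, 19683], [1, 6561]] · [[−1, 3], [1, −2]] = [[19681, −39360], [6560, −13119]].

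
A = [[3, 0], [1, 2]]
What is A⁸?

[[6561, 0], [6305, 256]]

tr A = 5 and det A = 6, so the characteristic polynomial is λ² − (5)λ + (6) with roots 2 and 3.
Eigenvectors give P = [[0, −1], [1, −1]] with P⁻¹ = [[−1, 1], [−1, 0]], and A = P·diag(2, 3)·P⁻¹.
Then A⁸ = P·diag(256, 6561)·P⁻¹ = [[0, −6561], [256, −6561]] · [[−1, 1], [−1, 0]] = [[6561, 0], [6305, 256]].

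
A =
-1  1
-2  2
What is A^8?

[[-1, 1], [-2, 2]]

A² = A (a projection; rank 1, trace 1), so A^8 = A.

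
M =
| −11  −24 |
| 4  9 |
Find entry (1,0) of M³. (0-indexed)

28

tr M = −2 and det M = −3, so the characteristic polynomial is λ² − (−2)λ + (−3) with roots −3 and 1.
Eigenvectors give P = [[3, 2], [−1, −1]] with P⁻¹ = [[1, 2], [−1, −3]], and M = P·diag(−3, 1)·P⁻¹.
Then M³ = P·diag(−27, 1)·P⁻¹ = [[−81, 2], [27, −1]] · [[1, 2], [−1, −3]] = [[−83, −168], [28, 57]].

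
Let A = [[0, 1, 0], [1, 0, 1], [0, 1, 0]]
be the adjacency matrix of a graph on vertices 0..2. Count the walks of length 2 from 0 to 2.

1

The number of length-2 walks from vertex 0 to vertex 2 is entry (0,2) of A^2, where A is the adjacency matrix.
A^2 = [[1, 0, 1], [0, 2, 0], [1, 0, 1]]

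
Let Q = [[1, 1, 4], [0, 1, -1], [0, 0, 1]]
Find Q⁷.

[[1, 7, 7], [0, 1, -7], [0, 0, 1]]

Q = I + N where N = [[0, 1, 4], [0, 0, -1], [0, 0, 0]] is strictly upper-triangular, so N³ = 0.
(I + N)⁷ = I + 7·N + 21·N² = [[1, 7, 7], [0, 1, -7], [0, 0, 1]].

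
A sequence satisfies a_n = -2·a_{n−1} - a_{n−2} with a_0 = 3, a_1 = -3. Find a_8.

3

With companion matrix A = [[-2, -1], [1, 0]], [a_n, a_{n−1}]ᵀ = A·[a_{n−1}, a_{n−2}]ᵀ, so [a_8, a_7]ᵀ = A^7·[a_1, a_0]ᵀ.
A^7 = [[-8, -7], [7, 6]], giving [a_8, a_7]ᵀ = [[3], [-3]].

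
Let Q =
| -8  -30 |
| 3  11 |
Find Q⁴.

tr Q = 3 and det Q = 2, so the characteristic polynomial is λ² − (3)λ + (2) with roots 1 and 2.
Eigenvectors give P = [[10, -3], [-3, 1]] with P⁻¹ = [[1, 3], [3, 10]], and Q = P·diag(1, 2)·P⁻¹.
Then Q⁴ = P·diag(1, 16)·P⁻¹ = [[10, -48], [-3, 16]] · [[1, 3], [3, 10]] = [[-134, -450], [45, 151]].

[[-134, -450], [45, 151]]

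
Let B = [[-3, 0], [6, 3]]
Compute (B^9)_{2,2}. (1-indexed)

19683

tr B = 0 and det B = -9, so the characteristic polynomial is λ² − (0)λ + (-9) with roots -3 and 3.
Eigenvectors give P = [[1, 0], [-1, 1]] with P⁻¹ = [[1, 0], [1, 1]], and B = P·diag(-3, 3)·P⁻¹.
Then B^9 = P·diag(-19683, 19683)·P⁻¹ = [[-19683, 0], [19683, 19683]] · [[1, 0], [1, 1]] = [[-19683, 0], [39366, 19683]].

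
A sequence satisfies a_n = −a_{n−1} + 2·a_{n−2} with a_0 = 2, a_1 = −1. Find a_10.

1025

With companion matrix M = [[−1, 2], [1, 0]], [a_n, a_{n−1}]ᵀ = M·[a_{n−1}, a_{n−2}]ᵀ, so [a_10, a_9]ᵀ = M⁹·[a_1, a_0]ᵀ.
M⁹ = [[−341, 342], [171, −170]], giving [a_10, a_9]ᵀ = [[1025], [−511]].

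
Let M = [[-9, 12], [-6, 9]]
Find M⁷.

[[-6561, 8748], [-4374, 6561]]

tr M = 0 and det M = -9, so the characteristic polynomial is λ² − (0)λ + (-9) with roots 3 and -3.
Eigenvectors give P = [[-1, 2], [-1, 1]] with P⁻¹ = [[1, -2], [1, -1]], and M = P·diag(3, -3)·P⁻¹.
Then M⁷ = P·diag(2187, -2187)·P⁻¹ = [[-2187, -4374], [-2187, -2187]] · [[1, -2], [1, -1]] = [[-6561, 8748], [-4374, 6561]].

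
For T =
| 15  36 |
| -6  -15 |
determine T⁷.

tr T = 0 and det T = -9, so the characteristic polynomial is λ² − (0)λ + (-9) with roots 3 and -3.
Eigenvectors give P = [[3, 2], [-1, -1]] with P⁻¹ = [[1, 2], [-1, -3]], and T = P·diag(3, -3)·P⁻¹.
Then T⁷ = P·diag(2187, -2187)·P⁻¹ = [[6561, -4374], [-2187, 2187]] · [[1, 2], [-1, -3]] = [[10935, 26244], [-4374, -10935]].

[[10935, 26244], [-4374, -10935]]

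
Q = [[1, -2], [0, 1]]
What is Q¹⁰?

Q = I + N where N = [[0, -2], [0, 0]] is strictly upper-triangular, so N² = 0.
(I + N)¹⁰ = I + 10·N = [[1, -20], [0, 1]].

[[1, -20], [0, 1]]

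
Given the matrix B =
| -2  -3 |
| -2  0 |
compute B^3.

B^2 = [[10, 6], [4, 6]]
B^3 = [[-32, -30], [-20, -12]]

[[-32, -30], [-20, -12]]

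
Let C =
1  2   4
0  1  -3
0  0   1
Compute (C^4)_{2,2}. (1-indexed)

C = I + N where N = [[0, 2, 4], [0, 0, -3], [0, 0, 0]] is strictly upper-triangular, so N^3 = 0.
(I + N)^4 = I + 4·N + 6·N^2 = [[1, 8, -20], [0, 1, -12], [0, 0, 1]].

1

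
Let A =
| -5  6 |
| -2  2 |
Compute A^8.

[[1021, -1530], [510, -764]]

tr A = -3 and det A = 2, so the characteristic polynomial is λ² − (-3)λ + (2) with roots -1 and -2.
Eigenvectors give P = [[-3, 2], [-2, 1]] with P⁻¹ = [[1, -2], [2, -3]], and A = P·diag(-1, -2)·P⁻¹.
Then A^8 = P·diag(1, 256)·P⁻¹ = [[-3, 512], [-2, 256]] · [[1, -2], [2, -3]] = [[1021, -1530], [510, -764]].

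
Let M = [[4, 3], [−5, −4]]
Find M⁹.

[[4, 3], [−5, −4]]

M² = I (check: tr M = 0 and det M = −1), so M⁹ = M since 9 is odd.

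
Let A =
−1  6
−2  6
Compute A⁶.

[[−1931, 3990], [−1330, 2724]]

tr A = 5 and det A = 6, so the characteristic polynomial is λ² − (5)λ + (6) with roots 2 and 3.
Eigenvectors give P = [[2, 3], [1, 2]] with P⁻¹ = [[2, −3], [−1, 2]], and A = P·diag(2, 3)·P⁻¹.
Then A⁶ = P·diag(64, 729)·P⁻¹ = [[128, 2187], [64, 1458]] · [[2, −3], [−1, 2]] = [[−1931, 3990], [−1330, 2724]].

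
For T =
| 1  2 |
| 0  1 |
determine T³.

[[1, 6], [0, 1]]

T = I + N where N = [[0, 2], [0, 0]] is strictly upper-triangular, so N² = 0.
(I + N)³ = I + 3·N = [[1, 6], [0, 1]].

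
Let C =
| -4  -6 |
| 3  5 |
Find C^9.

tr C = 1 and det C = -2, so the characteristic polynomial is λ² − (1)λ + (-2) with roots 2 and -1.
Eigenvectors give P = [[-1, -2], [1, 1]] with P⁻¹ = [[1, 2], [-1, -1]], and C = P·diag(2, -1)·P⁻¹.
Then C^9 = P·diag(512, -1)·P⁻¹ = [[-512, 2], [512, -1]] · [[1, 2], [-1, -1]] = [[-514, -1026], [513, 1025]].

[[-514, -1026], [513, 1025]]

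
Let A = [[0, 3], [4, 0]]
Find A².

[[12, 0], [0, 12]]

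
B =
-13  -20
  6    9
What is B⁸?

tr B = -4 and det B = 3, so the characteristic polynomial is λ² − (-4)λ + (3) with roots -3 and -1.
Eigenvectors give P = [[-2, -5], [1, 3]] with P⁻¹ = [[-3, -5], [1, 2]], and B = P·diag(-3, -1)·P⁻¹.
Then B⁸ = P·diag(6561, 1)·P⁻¹ = [[-13122, -5], [6561, 3]] · [[-3, -5], [1, 2]] = [[39361, 65600], [-19680, -32799]].

[[39361, 65600], [-19680, -32799]]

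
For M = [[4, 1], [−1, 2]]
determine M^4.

M^2 = [[15, 6], [−6, 3]]
M^3 = [[54, 27], [−27, 0]]
M^4 = [[189, 108], [−108, −27]]

[[189, 108], [−108, −27]]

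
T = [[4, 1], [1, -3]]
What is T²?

[[17, 1], [1, 10]]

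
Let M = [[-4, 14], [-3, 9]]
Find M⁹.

[[-114514, 268394], [-57513, 134709]]

tr M = 5 and det M = 6, so the characteristic polynomial is λ² − (5)λ + (6) with roots 2 and 3.
Eigenvectors give P = [[-7, -2], [-3, -1]] with P⁻¹ = [[-1, 2], [3, -7]], and M = P·diag(2, 3)·P⁻¹.
Then M⁹ = P·diag(512, 19683)·P⁻¹ = [[-3584, -39366], [-1536, -19683]] · [[-1, 2], [3, -7]] = [[-114514, 268394], [-57513, 134709]].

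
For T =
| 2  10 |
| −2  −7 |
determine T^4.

[[−244, −650], [130, 341]]

tr T = −5 and det T = 6, so the characteristic polynomial is λ² − (−5)λ + (6) with roots −2 and −3.
Eigenvectors give P = [[5, 2], [−2, −1]] with P⁻¹ = [[1, 2], [−2, −5]], and T = P·diag(−2, −3)·P⁻¹.
Then T^4 = P·diag(16, 81)·P⁻¹ = [[80, 162], [−32, −81]] · [[1, 2], [−2, −5]] = [[−244, −650], [130, 341]].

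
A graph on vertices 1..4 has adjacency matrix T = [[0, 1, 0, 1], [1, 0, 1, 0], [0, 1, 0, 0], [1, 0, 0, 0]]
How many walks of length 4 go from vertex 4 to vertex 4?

2

The number of length-4 walks from vertex 4 to vertex 4 is entry (4,4) of T^4, where T is the adjacency matrix.
T^2 = [[2, 0, 1, 0], [0, 2, 0, 1], [1, 0, 1, 0], [0, 1, 0, 1]]
T^3 = [[0, 3, 0, 2], [3, 0, 2, 0], [0, 2, 0, 1], [2, 0, 1, 0]]
T^4 = [[5, 0, 3, 0], [0, 5, 0, 3], [3, 0, 2, 0], [0, 3, 0, 2]]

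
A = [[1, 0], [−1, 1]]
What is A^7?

A = I + N where N = [[0, 0], [−1, 0]] is strictly lower-triangular, so N^2 = 0.
(I + N)^7 = I + 7·N = [[1, 0], [−7, 1]].

[[1, 0], [−7, 1]]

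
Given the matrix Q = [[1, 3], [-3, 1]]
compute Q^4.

[[28, -96], [96, 28]]

Q^2 = [[-8, 6], [-6, -8]]
Q^3 = [[-26, -18], [18, -26]]
Q^4 = [[28, -96], [96, 28]]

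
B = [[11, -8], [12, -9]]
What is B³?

[[83, -56], [84, -57]]

tr B = 2 and det B = -3, so the characteristic polynomial is λ² − (2)λ + (-3) with roots 3 and -1.
Eigenvectors give P = [[1, -2], [1, -3]] with P⁻¹ = [[3, -2], [1, -1]], and B = P·diag(3, -1)·P⁻¹.
Then B³ = P·diag(27, -1)·P⁻¹ = [[27, 2], [27, 3]] · [[3, -2], [1, -1]] = [[83, -56], [84, -57]].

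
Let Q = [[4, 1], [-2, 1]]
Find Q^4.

[[146, 65], [-130, -49]]

tr Q = 5 and det Q = 6, so the characteristic polynomial is λ² − (5)λ + (6) with roots 2 and 3.
Eigenvectors give P = [[-1, 1], [2, -1]] with P⁻¹ = [[1, 1], [2, 1]], and Q = P·diag(2, 3)·P⁻¹.
Then Q^4 = P·diag(16, 81)·P⁻¹ = [[-16, 81], [32, -81]] · [[1, 1], [2, 1]] = [[146, 65], [-130, -49]].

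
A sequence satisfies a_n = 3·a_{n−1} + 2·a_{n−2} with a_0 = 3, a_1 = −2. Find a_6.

−156

With companion matrix M = [[3, 2], [1, 0]], [a_n, a_{n−1}]ᵀ = M·[a_{n−1}, a_{n−2}]ᵀ, so [a_6, a_5]ᵀ = M⁵·[a_1, a_0]ᵀ.
M⁵ = [[495, 278], [139, 78]], giving [a_6, a_5]ᵀ = [[−156], [−44]].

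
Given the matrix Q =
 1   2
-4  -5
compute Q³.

[[25, 26], [-52, -53]]

tr Q = -4 and det Q = 3, so the characteristic polynomial is λ² − (-4)λ + (3) with roots -3 and -1.
Eigenvectors give P = [[-1, -1], [2, 1]] with P⁻¹ = [[1, 1], [-2, -1]], and Q = P·diag(-3, -1)·P⁻¹.
Then Q³ = P·diag(-27, -1)·P⁻¹ = [[27, 1], [-54, -1]] · [[1, 1], [-2, -1]] = [[25, 26], [-52, -53]].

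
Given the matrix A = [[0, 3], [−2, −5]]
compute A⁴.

tr A = −5 and det A = 6, so the characteristic polynomial is λ² − (−5)λ + (6) with roots −3 and −2.
Eigenvectors give P = [[−1, 3], [1, −2]] with P⁻¹ = [[2, 3], [1, 1]], and A = P·diag(−3, −2)·P⁻¹.
Then A⁴ = P·diag(81, 16)·P⁻¹ = [[−81, 48], [81, −32]] · [[2, 3], [1, 1]] = [[−114, −195], [130, 211]].

[[−114, −195], [130, 211]]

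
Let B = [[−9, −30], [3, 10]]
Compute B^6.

B² = B (a projection; rank 1, trace 1), so B^6 = B.

[[−9, −30], [3, 10]]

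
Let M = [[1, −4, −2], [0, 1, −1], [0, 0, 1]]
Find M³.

[[1, −12, 6], [0, 1, −3], [0, 0, 1]]

M = I + N where N = [[0, −4, −2], [0, 0, −1], [0, 0, 0]] is strictly upper-triangular, so N³ = 0.
(I + N)³ = I + 3·N + 3·N² = [[1, −12, 6], [0, 1, −3], [0, 0, 1]].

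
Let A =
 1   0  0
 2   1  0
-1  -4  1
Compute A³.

[[1, 0, 0], [6, 1, 0], [-27, -12, 1]]

A = I + N where N = [[0, 0, 0], [2, 0, 0], [-1, -4, 0]] is strictly lower-triangular, so N³ = 0.
(I + N)³ = I + 3·N + 3·N² = [[1, 0, 0], [6, 1, 0], [-27, -12, 1]].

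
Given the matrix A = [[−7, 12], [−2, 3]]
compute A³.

tr A = −4 and det A = 3, so the characteristic polynomial is λ² − (−4)λ + (3) with roots −3 and −1.
Eigenvectors give P = [[3, 2], [1, 1]] with P⁻¹ = [[1, −2], [−1, 3]], and A = P·diag(−3, −1)·P⁻¹.
Then A³ = P·diag(−27, −1)·P⁻¹ = [[−81, −2], [−27, −1]] · [[1, −2], [−1, 3]] = [[−79, 156], [−26, 51]].

[[−79, 156], [−26, 51]]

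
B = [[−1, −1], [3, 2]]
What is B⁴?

[[1, 1], [−3, −2]]

B² = [[−2, −1], [3, 1]]
B³ = [[−1, 0], [0, −1]]
B⁴ = [[1, 1], [−3, −2]]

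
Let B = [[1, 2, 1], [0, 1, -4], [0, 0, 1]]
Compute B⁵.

B = I + N where N = [[0, 2, 1], [0, 0, -4], [0, 0, 0]] is strictly upper-triangular, so N³ = 0.
(I + N)⁵ = I + 5·N + 10·N² = [[1, 10, -75], [0, 1, -20], [0, 0, 1]].

[[1, 10, -75], [0, 1, -20], [0, 0, 1]]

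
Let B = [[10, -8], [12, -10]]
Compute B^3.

tr B = 0 and det B = -4, so the characteristic polynomial is λ² − (0)λ + (-4) with roots 2 and -2.
Eigenvectors give P = [[-1, -2], [-1, -3]] with P⁻¹ = [[-3, 2], [1, -1]], and B = P·diag(2, -2)·P⁻¹.
Then B^3 = P·diag(8, -8)·P⁻¹ = [[-8, 16], [-8, 24]] · [[-3, 2], [1, -1]] = [[40, -32], [48, -40]].

[[40, -32], [48, -40]]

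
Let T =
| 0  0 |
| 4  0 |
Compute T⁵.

T is strictly triangular, hence nilpotent: T² = 0, so T⁵ = 0.

[[0, 0], [0, 0]]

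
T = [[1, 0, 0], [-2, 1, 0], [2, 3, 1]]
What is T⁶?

[[1, 0, 0], [-12, 1, 0], [-78, 18, 1]]

T = I + N where N = [[0, 0, 0], [-2, 0, 0], [2, 3, 0]] is strictly lower-triangular, so N³ = 0.
(I + N)⁶ = I + 6·N + 15·N² = [[1, 0, 0], [-12, 1, 0], [-78, 18, 1]].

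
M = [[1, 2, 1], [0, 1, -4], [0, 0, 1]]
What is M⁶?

[[1, 12, -114], [0, 1, -24], [0, 0, 1]]

M = I + N where N = [[0, 2, 1], [0, 0, -4], [0, 0, 0]] is strictly upper-triangular, so N³ = 0.
(I + N)⁶ = I + 6·N + 15·N² = [[1, 12, -114], [0, 1, -24], [0, 0, 1]].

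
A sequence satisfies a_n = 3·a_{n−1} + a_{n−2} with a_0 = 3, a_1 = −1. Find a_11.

With companion matrix M = [[3, 1], [1, 0]], [a_n, a_{n−1}]ᵀ = M·[a_{n−1}, a_{n−2}]ᵀ, so [a_11, a_10]ᵀ = M¹⁰·[a_1, a_0]ᵀ.
M¹⁰ = [[141481, 42837], [42837, 12970]], giving [a_11, a_10]ᵀ = [[−12970], [−3927]].

−12970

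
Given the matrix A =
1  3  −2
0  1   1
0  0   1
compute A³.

[[1, 9, 3], [0, 1, 3], [0, 0, 1]]

A = I + N where N = [[0, 3, −2], [0, 0, 1], [0, 0, 0]] is strictly upper-triangular, so N³ = 0.
(I + N)³ = I + 3·N + 3·N² = [[1, 9, 3], [0, 1, 3], [0, 0, 1]].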